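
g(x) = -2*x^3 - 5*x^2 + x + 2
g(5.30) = -430.90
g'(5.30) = -220.54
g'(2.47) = -60.31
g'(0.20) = -1.24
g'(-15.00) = -1199.00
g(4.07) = -211.59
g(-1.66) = -4.29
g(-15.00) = 5612.00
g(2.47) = -56.17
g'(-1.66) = 1.07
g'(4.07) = -139.09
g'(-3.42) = -34.98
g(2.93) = -88.30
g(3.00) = -94.00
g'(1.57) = -29.49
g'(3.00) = -83.00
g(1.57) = -16.49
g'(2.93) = -79.81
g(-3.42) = 20.10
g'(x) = -6*x^2 - 10*x + 1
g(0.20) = 1.98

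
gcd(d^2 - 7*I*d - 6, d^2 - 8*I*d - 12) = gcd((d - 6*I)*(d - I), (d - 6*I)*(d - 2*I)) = d - 6*I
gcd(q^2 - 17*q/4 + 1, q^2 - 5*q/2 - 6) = q - 4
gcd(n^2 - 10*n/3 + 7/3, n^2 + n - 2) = n - 1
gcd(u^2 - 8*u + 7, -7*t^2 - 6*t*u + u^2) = 1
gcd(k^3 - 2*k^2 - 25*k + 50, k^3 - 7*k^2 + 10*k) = k^2 - 7*k + 10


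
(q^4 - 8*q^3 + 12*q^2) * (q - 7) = q^5 - 15*q^4 + 68*q^3 - 84*q^2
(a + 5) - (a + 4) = 1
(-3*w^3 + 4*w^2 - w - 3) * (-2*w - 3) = 6*w^4 + w^3 - 10*w^2 + 9*w + 9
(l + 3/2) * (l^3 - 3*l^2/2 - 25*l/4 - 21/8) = l^4 - 17*l^2/2 - 12*l - 63/16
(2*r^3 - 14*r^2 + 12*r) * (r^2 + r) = 2*r^5 - 12*r^4 - 2*r^3 + 12*r^2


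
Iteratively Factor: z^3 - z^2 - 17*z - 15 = (z + 3)*(z^2 - 4*z - 5) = (z + 1)*(z + 3)*(z - 5)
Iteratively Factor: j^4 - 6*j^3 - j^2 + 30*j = (j + 2)*(j^3 - 8*j^2 + 15*j) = (j - 3)*(j + 2)*(j^2 - 5*j) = (j - 5)*(j - 3)*(j + 2)*(j)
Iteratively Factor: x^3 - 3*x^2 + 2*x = (x)*(x^2 - 3*x + 2) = x*(x - 1)*(x - 2)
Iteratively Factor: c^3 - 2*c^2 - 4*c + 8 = (c + 2)*(c^2 - 4*c + 4) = (c - 2)*(c + 2)*(c - 2)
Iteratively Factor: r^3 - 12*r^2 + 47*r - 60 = (r - 5)*(r^2 - 7*r + 12) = (r - 5)*(r - 3)*(r - 4)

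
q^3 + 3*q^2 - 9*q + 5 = (q - 1)^2*(q + 5)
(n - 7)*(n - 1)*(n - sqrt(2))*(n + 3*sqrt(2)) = n^4 - 8*n^3 + 2*sqrt(2)*n^3 - 16*sqrt(2)*n^2 + n^2 + 14*sqrt(2)*n + 48*n - 42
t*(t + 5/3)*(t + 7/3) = t^3 + 4*t^2 + 35*t/9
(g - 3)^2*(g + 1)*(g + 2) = g^4 - 3*g^3 - 7*g^2 + 15*g + 18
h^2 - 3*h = h*(h - 3)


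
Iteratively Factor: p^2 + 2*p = (p)*(p + 2)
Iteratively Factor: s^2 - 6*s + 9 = (s - 3)*(s - 3)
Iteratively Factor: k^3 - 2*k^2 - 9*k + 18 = (k + 3)*(k^2 - 5*k + 6) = (k - 3)*(k + 3)*(k - 2)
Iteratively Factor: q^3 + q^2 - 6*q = (q + 3)*(q^2 - 2*q) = (q - 2)*(q + 3)*(q)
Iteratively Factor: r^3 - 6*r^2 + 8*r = (r - 4)*(r^2 - 2*r) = r*(r - 4)*(r - 2)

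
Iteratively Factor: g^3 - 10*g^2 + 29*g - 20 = (g - 5)*(g^2 - 5*g + 4) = (g - 5)*(g - 4)*(g - 1)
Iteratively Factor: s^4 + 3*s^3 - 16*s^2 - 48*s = (s)*(s^3 + 3*s^2 - 16*s - 48) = s*(s + 4)*(s^2 - s - 12) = s*(s + 3)*(s + 4)*(s - 4)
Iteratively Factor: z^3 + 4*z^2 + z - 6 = (z - 1)*(z^2 + 5*z + 6) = (z - 1)*(z + 2)*(z + 3)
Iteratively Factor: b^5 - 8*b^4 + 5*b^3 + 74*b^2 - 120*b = (b + 3)*(b^4 - 11*b^3 + 38*b^2 - 40*b) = b*(b + 3)*(b^3 - 11*b^2 + 38*b - 40) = b*(b - 5)*(b + 3)*(b^2 - 6*b + 8) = b*(b - 5)*(b - 2)*(b + 3)*(b - 4)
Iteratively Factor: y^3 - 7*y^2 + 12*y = (y - 3)*(y^2 - 4*y) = (y - 4)*(y - 3)*(y)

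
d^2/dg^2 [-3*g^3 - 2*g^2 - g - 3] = -18*g - 4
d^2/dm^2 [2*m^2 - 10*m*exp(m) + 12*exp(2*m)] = -10*m*exp(m) + 48*exp(2*m) - 20*exp(m) + 4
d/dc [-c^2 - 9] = -2*c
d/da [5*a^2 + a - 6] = 10*a + 1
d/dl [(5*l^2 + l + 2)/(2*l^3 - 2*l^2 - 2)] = (-l*(3*l - 2)*(5*l^2 + l + 2) + (-10*l - 1)*(-l^3 + l^2 + 1))/(2*(-l^3 + l^2 + 1)^2)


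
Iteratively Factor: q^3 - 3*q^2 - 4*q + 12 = (q - 2)*(q^2 - q - 6) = (q - 3)*(q - 2)*(q + 2)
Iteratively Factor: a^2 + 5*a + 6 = (a + 3)*(a + 2)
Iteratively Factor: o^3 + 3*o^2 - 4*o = (o)*(o^2 + 3*o - 4) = o*(o - 1)*(o + 4)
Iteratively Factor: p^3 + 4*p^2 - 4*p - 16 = (p - 2)*(p^2 + 6*p + 8) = (p - 2)*(p + 4)*(p + 2)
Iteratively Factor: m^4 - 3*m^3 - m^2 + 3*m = (m + 1)*(m^3 - 4*m^2 + 3*m) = m*(m + 1)*(m^2 - 4*m + 3) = m*(m - 1)*(m + 1)*(m - 3)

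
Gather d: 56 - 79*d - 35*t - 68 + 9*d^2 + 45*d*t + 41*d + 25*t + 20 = 9*d^2 + d*(45*t - 38) - 10*t + 8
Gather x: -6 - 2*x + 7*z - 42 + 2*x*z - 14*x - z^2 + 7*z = x*(2*z - 16) - z^2 + 14*z - 48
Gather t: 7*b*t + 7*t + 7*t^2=7*t^2 + t*(7*b + 7)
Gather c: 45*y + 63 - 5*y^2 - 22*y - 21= -5*y^2 + 23*y + 42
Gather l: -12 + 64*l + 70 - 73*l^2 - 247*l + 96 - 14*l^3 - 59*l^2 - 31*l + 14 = -14*l^3 - 132*l^2 - 214*l + 168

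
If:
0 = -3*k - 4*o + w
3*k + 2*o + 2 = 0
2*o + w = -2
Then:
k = -2/3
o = 0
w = -2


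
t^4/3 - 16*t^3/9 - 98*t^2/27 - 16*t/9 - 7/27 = (t/3 + 1/3)*(t - 7)*(t + 1/3)^2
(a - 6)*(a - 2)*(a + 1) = a^3 - 7*a^2 + 4*a + 12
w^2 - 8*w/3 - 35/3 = (w - 5)*(w + 7/3)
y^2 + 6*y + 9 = (y + 3)^2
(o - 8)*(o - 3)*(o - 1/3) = o^3 - 34*o^2/3 + 83*o/3 - 8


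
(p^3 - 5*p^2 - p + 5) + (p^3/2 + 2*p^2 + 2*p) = 3*p^3/2 - 3*p^2 + p + 5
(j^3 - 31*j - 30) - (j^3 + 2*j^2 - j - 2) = -2*j^2 - 30*j - 28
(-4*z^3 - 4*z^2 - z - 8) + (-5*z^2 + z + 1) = -4*z^3 - 9*z^2 - 7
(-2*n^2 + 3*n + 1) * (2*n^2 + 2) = -4*n^4 + 6*n^3 - 2*n^2 + 6*n + 2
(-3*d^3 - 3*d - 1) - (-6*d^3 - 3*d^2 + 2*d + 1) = 3*d^3 + 3*d^2 - 5*d - 2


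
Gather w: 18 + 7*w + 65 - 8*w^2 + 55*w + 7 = -8*w^2 + 62*w + 90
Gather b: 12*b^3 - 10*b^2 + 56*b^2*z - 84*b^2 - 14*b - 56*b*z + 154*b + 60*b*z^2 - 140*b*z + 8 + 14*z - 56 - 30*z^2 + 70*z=12*b^3 + b^2*(56*z - 94) + b*(60*z^2 - 196*z + 140) - 30*z^2 + 84*z - 48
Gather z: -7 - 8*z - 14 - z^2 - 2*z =-z^2 - 10*z - 21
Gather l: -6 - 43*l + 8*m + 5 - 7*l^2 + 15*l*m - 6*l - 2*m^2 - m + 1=-7*l^2 + l*(15*m - 49) - 2*m^2 + 7*m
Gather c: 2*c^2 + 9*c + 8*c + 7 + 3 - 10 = 2*c^2 + 17*c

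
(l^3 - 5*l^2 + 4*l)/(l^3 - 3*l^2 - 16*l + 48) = l*(l - 1)/(l^2 + l - 12)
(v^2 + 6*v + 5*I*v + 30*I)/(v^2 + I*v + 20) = (v + 6)/(v - 4*I)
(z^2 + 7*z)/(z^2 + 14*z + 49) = z/(z + 7)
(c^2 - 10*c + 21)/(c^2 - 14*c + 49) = (c - 3)/(c - 7)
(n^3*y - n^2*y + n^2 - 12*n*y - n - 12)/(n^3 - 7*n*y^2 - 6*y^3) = (-n^3*y + n^2*y - n^2 + 12*n*y + n + 12)/(-n^3 + 7*n*y^2 + 6*y^3)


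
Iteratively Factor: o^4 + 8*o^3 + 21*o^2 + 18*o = (o + 2)*(o^3 + 6*o^2 + 9*o) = (o + 2)*(o + 3)*(o^2 + 3*o) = o*(o + 2)*(o + 3)*(o + 3)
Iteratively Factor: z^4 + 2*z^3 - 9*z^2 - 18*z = (z + 3)*(z^3 - z^2 - 6*z) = z*(z + 3)*(z^2 - z - 6) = z*(z + 2)*(z + 3)*(z - 3)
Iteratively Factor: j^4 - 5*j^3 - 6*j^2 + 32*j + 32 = (j + 1)*(j^3 - 6*j^2 + 32) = (j - 4)*(j + 1)*(j^2 - 2*j - 8) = (j - 4)*(j + 1)*(j + 2)*(j - 4)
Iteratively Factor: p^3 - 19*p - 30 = (p + 2)*(p^2 - 2*p - 15) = (p + 2)*(p + 3)*(p - 5)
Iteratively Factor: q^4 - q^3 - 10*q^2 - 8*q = (q + 2)*(q^3 - 3*q^2 - 4*q) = (q - 4)*(q + 2)*(q^2 + q) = q*(q - 4)*(q + 2)*(q + 1)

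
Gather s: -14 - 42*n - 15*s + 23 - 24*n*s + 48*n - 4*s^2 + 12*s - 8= 6*n - 4*s^2 + s*(-24*n - 3) + 1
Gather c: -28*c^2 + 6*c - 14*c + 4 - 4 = -28*c^2 - 8*c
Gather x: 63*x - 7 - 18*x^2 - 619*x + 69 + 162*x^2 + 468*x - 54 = 144*x^2 - 88*x + 8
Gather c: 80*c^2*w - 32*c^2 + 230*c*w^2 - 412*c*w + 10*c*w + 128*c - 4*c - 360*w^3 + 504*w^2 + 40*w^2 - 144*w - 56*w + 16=c^2*(80*w - 32) + c*(230*w^2 - 402*w + 124) - 360*w^3 + 544*w^2 - 200*w + 16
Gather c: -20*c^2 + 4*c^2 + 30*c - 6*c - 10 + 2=-16*c^2 + 24*c - 8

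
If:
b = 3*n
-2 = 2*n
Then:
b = -3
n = -1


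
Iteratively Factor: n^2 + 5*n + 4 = (n + 1)*(n + 4)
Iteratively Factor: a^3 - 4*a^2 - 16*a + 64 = (a - 4)*(a^2 - 16) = (a - 4)^2*(a + 4)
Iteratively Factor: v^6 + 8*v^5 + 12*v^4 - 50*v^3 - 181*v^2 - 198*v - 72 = (v - 3)*(v^5 + 11*v^4 + 45*v^3 + 85*v^2 + 74*v + 24) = (v - 3)*(v + 1)*(v^4 + 10*v^3 + 35*v^2 + 50*v + 24) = (v - 3)*(v + 1)*(v + 2)*(v^3 + 8*v^2 + 19*v + 12) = (v - 3)*(v + 1)*(v + 2)*(v + 3)*(v^2 + 5*v + 4) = (v - 3)*(v + 1)*(v + 2)*(v + 3)*(v + 4)*(v + 1)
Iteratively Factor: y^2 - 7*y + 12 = (y - 4)*(y - 3)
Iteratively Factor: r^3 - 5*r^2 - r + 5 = (r - 1)*(r^2 - 4*r - 5) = (r - 5)*(r - 1)*(r + 1)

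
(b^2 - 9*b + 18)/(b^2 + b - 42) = (b - 3)/(b + 7)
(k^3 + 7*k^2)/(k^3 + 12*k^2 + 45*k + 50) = k^2*(k + 7)/(k^3 + 12*k^2 + 45*k + 50)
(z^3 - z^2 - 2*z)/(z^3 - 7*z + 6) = z*(z + 1)/(z^2 + 2*z - 3)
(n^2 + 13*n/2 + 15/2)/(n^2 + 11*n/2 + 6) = (n + 5)/(n + 4)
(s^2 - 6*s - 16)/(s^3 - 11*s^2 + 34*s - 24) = (s^2 - 6*s - 16)/(s^3 - 11*s^2 + 34*s - 24)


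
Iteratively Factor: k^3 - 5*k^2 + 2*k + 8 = (k - 4)*(k^2 - k - 2) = (k - 4)*(k - 2)*(k + 1)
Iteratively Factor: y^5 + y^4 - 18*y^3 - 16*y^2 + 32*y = (y)*(y^4 + y^3 - 18*y^2 - 16*y + 32) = y*(y + 2)*(y^3 - y^2 - 16*y + 16) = y*(y + 2)*(y + 4)*(y^2 - 5*y + 4) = y*(y - 4)*(y + 2)*(y + 4)*(y - 1)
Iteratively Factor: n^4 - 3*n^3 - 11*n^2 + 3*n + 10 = (n + 2)*(n^3 - 5*n^2 - n + 5) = (n - 1)*(n + 2)*(n^2 - 4*n - 5) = (n - 1)*(n + 1)*(n + 2)*(n - 5)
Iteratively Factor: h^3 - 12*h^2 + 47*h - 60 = (h - 3)*(h^2 - 9*h + 20) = (h - 4)*(h - 3)*(h - 5)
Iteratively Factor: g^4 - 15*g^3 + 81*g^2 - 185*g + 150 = (g - 5)*(g^3 - 10*g^2 + 31*g - 30) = (g - 5)^2*(g^2 - 5*g + 6) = (g - 5)^2*(g - 3)*(g - 2)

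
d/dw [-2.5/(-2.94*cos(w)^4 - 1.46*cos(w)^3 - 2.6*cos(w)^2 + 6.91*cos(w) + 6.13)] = (29.4*cos(w)^3 + 10.95*cos(w)^2 + 13.0*cos(w) - 17.275)*sin(w)/(2.94*cos(w)^4 + 1.46*cos(w)^3 + 2.6*cos(w)^2 - 6.91*cos(w) - 6.13)^2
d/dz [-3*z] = -3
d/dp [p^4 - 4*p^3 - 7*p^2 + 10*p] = 4*p^3 - 12*p^2 - 14*p + 10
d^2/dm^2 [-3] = 0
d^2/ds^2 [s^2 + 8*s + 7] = 2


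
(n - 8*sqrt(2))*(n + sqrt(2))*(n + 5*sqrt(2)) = n^3 - 2*sqrt(2)*n^2 - 86*n - 80*sqrt(2)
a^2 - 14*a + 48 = (a - 8)*(a - 6)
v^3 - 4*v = v*(v - 2)*(v + 2)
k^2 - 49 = (k - 7)*(k + 7)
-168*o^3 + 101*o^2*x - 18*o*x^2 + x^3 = (-8*o + x)*(-7*o + x)*(-3*o + x)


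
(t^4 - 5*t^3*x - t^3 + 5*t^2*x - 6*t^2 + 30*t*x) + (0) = t^4 - 5*t^3*x - t^3 + 5*t^2*x - 6*t^2 + 30*t*x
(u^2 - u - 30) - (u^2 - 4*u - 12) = 3*u - 18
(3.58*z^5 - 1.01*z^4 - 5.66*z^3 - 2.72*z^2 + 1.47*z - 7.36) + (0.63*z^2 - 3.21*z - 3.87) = 3.58*z^5 - 1.01*z^4 - 5.66*z^3 - 2.09*z^2 - 1.74*z - 11.23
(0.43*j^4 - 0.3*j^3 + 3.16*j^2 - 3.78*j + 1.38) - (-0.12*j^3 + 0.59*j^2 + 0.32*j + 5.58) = 0.43*j^4 - 0.18*j^3 + 2.57*j^2 - 4.1*j - 4.2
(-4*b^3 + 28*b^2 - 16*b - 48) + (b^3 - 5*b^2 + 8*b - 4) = -3*b^3 + 23*b^2 - 8*b - 52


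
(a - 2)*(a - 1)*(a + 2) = a^3 - a^2 - 4*a + 4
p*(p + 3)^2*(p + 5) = p^4 + 11*p^3 + 39*p^2 + 45*p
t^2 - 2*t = t*(t - 2)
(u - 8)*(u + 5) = u^2 - 3*u - 40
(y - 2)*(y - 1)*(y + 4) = y^3 + y^2 - 10*y + 8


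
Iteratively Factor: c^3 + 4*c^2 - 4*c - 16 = (c - 2)*(c^2 + 6*c + 8) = (c - 2)*(c + 4)*(c + 2)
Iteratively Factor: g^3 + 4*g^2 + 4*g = (g)*(g^2 + 4*g + 4) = g*(g + 2)*(g + 2)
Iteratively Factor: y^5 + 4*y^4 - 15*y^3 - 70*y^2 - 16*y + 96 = (y + 4)*(y^4 - 15*y^2 - 10*y + 24) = (y + 2)*(y + 4)*(y^3 - 2*y^2 - 11*y + 12) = (y - 1)*(y + 2)*(y + 4)*(y^2 - y - 12) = (y - 1)*(y + 2)*(y + 3)*(y + 4)*(y - 4)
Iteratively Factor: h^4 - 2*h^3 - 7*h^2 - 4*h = (h - 4)*(h^3 + 2*h^2 + h) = h*(h - 4)*(h^2 + 2*h + 1) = h*(h - 4)*(h + 1)*(h + 1)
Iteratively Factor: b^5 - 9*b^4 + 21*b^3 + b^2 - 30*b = (b)*(b^4 - 9*b^3 + 21*b^2 + b - 30) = b*(b + 1)*(b^3 - 10*b^2 + 31*b - 30) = b*(b - 3)*(b + 1)*(b^2 - 7*b + 10) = b*(b - 3)*(b - 2)*(b + 1)*(b - 5)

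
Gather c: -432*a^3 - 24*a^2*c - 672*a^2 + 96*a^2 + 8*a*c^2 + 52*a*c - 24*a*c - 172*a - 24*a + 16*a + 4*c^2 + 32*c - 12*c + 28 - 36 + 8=-432*a^3 - 576*a^2 - 180*a + c^2*(8*a + 4) + c*(-24*a^2 + 28*a + 20)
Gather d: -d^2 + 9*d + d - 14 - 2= -d^2 + 10*d - 16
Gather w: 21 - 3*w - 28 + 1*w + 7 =-2*w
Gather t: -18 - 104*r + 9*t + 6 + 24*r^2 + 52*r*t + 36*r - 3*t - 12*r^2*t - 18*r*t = 24*r^2 - 68*r + t*(-12*r^2 + 34*r + 6) - 12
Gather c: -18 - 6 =-24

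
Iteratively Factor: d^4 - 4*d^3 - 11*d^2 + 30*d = (d - 5)*(d^3 + d^2 - 6*d) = (d - 5)*(d + 3)*(d^2 - 2*d) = (d - 5)*(d - 2)*(d + 3)*(d)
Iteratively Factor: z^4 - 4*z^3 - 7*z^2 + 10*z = (z)*(z^3 - 4*z^2 - 7*z + 10) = z*(z + 2)*(z^2 - 6*z + 5) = z*(z - 5)*(z + 2)*(z - 1)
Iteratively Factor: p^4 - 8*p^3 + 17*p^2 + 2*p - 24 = (p - 3)*(p^3 - 5*p^2 + 2*p + 8) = (p - 3)*(p + 1)*(p^2 - 6*p + 8) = (p - 3)*(p - 2)*(p + 1)*(p - 4)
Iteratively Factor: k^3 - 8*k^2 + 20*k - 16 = (k - 2)*(k^2 - 6*k + 8) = (k - 2)^2*(k - 4)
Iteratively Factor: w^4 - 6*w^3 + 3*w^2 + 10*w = (w - 5)*(w^3 - w^2 - 2*w) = w*(w - 5)*(w^2 - w - 2) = w*(w - 5)*(w + 1)*(w - 2)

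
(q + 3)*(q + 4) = q^2 + 7*q + 12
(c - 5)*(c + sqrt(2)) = c^2 - 5*c + sqrt(2)*c - 5*sqrt(2)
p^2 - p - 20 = (p - 5)*(p + 4)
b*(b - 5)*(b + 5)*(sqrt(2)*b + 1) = sqrt(2)*b^4 + b^3 - 25*sqrt(2)*b^2 - 25*b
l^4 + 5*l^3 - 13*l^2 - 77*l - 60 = (l - 4)*(l + 1)*(l + 3)*(l + 5)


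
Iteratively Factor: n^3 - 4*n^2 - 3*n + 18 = (n + 2)*(n^2 - 6*n + 9) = (n - 3)*(n + 2)*(n - 3)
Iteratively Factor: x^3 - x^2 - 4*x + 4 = (x + 2)*(x^2 - 3*x + 2) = (x - 1)*(x + 2)*(x - 2)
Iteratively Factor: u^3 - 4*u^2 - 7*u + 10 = (u - 5)*(u^2 + u - 2) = (u - 5)*(u + 2)*(u - 1)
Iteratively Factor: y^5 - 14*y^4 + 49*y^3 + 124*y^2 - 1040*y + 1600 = (y - 4)*(y^4 - 10*y^3 + 9*y^2 + 160*y - 400) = (y - 5)*(y - 4)*(y^3 - 5*y^2 - 16*y + 80) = (y - 5)*(y - 4)*(y + 4)*(y^2 - 9*y + 20) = (y - 5)*(y - 4)^2*(y + 4)*(y - 5)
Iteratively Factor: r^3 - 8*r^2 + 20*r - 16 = (r - 2)*(r^2 - 6*r + 8) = (r - 4)*(r - 2)*(r - 2)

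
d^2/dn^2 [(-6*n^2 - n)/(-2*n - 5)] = 280/(8*n^3 + 60*n^2 + 150*n + 125)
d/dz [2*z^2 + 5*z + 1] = 4*z + 5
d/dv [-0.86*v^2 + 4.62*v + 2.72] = 4.62 - 1.72*v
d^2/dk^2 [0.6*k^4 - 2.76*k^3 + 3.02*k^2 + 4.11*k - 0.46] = 7.2*k^2 - 16.56*k + 6.04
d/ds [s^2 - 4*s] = 2*s - 4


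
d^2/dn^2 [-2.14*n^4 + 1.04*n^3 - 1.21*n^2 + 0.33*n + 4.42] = -25.68*n^2 + 6.24*n - 2.42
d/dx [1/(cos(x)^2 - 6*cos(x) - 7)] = 2*(cos(x) - 3)*sin(x)/(sin(x)^2 + 6*cos(x) + 6)^2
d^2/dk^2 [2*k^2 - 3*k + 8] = 4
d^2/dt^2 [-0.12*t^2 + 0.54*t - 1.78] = -0.240000000000000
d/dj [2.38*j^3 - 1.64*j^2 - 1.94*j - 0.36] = 7.14*j^2 - 3.28*j - 1.94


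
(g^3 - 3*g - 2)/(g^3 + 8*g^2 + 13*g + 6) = (g - 2)/(g + 6)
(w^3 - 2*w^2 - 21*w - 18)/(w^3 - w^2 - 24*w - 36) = (w + 1)/(w + 2)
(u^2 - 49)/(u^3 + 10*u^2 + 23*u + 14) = (u - 7)/(u^2 + 3*u + 2)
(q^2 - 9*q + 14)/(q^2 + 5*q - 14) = (q - 7)/(q + 7)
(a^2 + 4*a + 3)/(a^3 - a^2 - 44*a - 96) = (a + 1)/(a^2 - 4*a - 32)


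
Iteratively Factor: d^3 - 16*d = (d - 4)*(d^2 + 4*d) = (d - 4)*(d + 4)*(d)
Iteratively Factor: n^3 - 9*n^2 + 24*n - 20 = (n - 2)*(n^2 - 7*n + 10) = (n - 2)^2*(n - 5)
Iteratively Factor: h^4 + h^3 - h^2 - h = (h)*(h^3 + h^2 - h - 1) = h*(h - 1)*(h^2 + 2*h + 1) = h*(h - 1)*(h + 1)*(h + 1)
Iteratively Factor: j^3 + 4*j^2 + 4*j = (j + 2)*(j^2 + 2*j) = j*(j + 2)*(j + 2)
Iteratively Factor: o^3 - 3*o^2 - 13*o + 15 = (o - 5)*(o^2 + 2*o - 3) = (o - 5)*(o + 3)*(o - 1)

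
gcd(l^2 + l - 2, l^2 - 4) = l + 2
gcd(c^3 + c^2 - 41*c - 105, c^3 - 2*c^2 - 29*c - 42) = c^2 - 4*c - 21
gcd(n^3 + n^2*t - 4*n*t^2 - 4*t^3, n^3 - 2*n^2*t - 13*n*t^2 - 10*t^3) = n^2 + 3*n*t + 2*t^2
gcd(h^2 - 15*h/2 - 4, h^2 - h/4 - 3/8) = h + 1/2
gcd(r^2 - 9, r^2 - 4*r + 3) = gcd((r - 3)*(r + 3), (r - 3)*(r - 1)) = r - 3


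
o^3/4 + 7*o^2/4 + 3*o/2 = o*(o/4 + 1/4)*(o + 6)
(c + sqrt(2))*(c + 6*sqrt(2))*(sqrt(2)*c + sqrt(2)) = sqrt(2)*c^3 + sqrt(2)*c^2 + 14*c^2 + 14*c + 12*sqrt(2)*c + 12*sqrt(2)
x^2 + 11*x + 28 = (x + 4)*(x + 7)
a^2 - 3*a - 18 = (a - 6)*(a + 3)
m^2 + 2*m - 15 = (m - 3)*(m + 5)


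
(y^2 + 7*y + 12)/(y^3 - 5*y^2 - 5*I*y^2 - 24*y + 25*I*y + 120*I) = (y + 4)/(y^2 - y*(8 + 5*I) + 40*I)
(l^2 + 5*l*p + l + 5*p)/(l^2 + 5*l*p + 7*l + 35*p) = (l + 1)/(l + 7)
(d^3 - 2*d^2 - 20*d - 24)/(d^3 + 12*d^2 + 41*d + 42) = (d^2 - 4*d - 12)/(d^2 + 10*d + 21)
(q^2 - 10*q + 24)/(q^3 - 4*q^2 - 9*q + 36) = (q - 6)/(q^2 - 9)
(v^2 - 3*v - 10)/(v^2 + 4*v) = (v^2 - 3*v - 10)/(v*(v + 4))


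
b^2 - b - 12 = (b - 4)*(b + 3)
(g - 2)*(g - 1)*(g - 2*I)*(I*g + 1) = I*g^4 + 3*g^3 - 3*I*g^3 - 9*g^2 + 6*g + 6*I*g - 4*I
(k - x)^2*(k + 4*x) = k^3 + 2*k^2*x - 7*k*x^2 + 4*x^3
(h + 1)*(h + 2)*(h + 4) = h^3 + 7*h^2 + 14*h + 8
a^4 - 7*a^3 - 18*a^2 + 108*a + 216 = (a - 6)^2*(a + 2)*(a + 3)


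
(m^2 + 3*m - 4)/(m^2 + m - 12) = (m - 1)/(m - 3)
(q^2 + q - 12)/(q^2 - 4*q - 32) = (q - 3)/(q - 8)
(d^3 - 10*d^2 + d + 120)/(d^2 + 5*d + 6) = (d^2 - 13*d + 40)/(d + 2)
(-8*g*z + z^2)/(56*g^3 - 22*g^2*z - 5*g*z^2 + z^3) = z*(-8*g + z)/(56*g^3 - 22*g^2*z - 5*g*z^2 + z^3)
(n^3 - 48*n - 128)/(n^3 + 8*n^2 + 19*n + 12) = (n^2 - 4*n - 32)/(n^2 + 4*n + 3)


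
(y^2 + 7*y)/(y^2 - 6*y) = (y + 7)/(y - 6)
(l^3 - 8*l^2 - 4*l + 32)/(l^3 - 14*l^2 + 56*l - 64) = (l + 2)/(l - 4)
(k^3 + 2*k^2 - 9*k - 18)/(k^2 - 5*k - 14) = (k^2 - 9)/(k - 7)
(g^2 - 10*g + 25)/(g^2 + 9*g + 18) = (g^2 - 10*g + 25)/(g^2 + 9*g + 18)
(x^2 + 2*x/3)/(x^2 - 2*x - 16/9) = 3*x/(3*x - 8)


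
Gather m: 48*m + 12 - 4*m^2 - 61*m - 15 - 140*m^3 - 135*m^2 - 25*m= -140*m^3 - 139*m^2 - 38*m - 3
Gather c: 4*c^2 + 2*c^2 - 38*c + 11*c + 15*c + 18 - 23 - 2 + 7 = 6*c^2 - 12*c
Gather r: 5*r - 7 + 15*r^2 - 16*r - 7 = 15*r^2 - 11*r - 14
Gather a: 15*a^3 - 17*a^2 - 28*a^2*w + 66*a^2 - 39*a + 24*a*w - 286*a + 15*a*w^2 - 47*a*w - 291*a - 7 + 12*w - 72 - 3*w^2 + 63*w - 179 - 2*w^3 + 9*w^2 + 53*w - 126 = 15*a^3 + a^2*(49 - 28*w) + a*(15*w^2 - 23*w - 616) - 2*w^3 + 6*w^2 + 128*w - 384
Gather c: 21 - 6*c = 21 - 6*c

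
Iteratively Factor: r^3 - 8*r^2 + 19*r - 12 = (r - 4)*(r^2 - 4*r + 3) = (r - 4)*(r - 1)*(r - 3)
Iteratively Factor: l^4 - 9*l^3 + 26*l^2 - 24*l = (l - 4)*(l^3 - 5*l^2 + 6*l) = (l - 4)*(l - 3)*(l^2 - 2*l) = l*(l - 4)*(l - 3)*(l - 2)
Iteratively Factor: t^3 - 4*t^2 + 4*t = (t)*(t^2 - 4*t + 4) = t*(t - 2)*(t - 2)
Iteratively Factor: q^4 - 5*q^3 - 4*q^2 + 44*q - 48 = (q - 4)*(q^3 - q^2 - 8*q + 12) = (q - 4)*(q - 2)*(q^2 + q - 6) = (q - 4)*(q - 2)*(q + 3)*(q - 2)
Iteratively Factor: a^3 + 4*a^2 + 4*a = (a + 2)*(a^2 + 2*a) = (a + 2)^2*(a)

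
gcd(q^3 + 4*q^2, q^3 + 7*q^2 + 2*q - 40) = q + 4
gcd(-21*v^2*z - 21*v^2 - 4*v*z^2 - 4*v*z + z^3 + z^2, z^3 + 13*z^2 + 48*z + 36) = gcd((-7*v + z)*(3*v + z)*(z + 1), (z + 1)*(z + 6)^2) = z + 1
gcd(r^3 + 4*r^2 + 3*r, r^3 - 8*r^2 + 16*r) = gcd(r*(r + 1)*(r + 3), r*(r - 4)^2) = r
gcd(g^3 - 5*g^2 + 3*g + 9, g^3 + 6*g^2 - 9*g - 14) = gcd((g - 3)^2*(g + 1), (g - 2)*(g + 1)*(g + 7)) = g + 1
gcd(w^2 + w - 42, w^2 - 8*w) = 1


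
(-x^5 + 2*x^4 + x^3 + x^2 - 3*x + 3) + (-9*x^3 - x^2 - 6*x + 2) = -x^5 + 2*x^4 - 8*x^3 - 9*x + 5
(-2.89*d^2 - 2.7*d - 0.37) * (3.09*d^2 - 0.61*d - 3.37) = -8.9301*d^4 - 6.5801*d^3 + 10.243*d^2 + 9.3247*d + 1.2469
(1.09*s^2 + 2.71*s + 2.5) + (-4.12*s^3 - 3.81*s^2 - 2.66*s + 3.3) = -4.12*s^3 - 2.72*s^2 + 0.0499999999999998*s + 5.8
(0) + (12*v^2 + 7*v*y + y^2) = 12*v^2 + 7*v*y + y^2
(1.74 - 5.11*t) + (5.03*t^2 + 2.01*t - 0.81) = 5.03*t^2 - 3.1*t + 0.93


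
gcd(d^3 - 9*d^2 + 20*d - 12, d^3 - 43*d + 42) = d^2 - 7*d + 6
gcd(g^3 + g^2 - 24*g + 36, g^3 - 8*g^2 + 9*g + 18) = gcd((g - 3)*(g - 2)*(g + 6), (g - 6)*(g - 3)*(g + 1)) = g - 3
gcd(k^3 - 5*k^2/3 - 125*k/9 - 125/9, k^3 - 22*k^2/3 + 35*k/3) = k - 5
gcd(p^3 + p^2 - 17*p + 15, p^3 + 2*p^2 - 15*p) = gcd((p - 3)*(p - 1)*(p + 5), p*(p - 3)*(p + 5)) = p^2 + 2*p - 15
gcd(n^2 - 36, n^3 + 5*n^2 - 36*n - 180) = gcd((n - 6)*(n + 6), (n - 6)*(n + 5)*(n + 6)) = n^2 - 36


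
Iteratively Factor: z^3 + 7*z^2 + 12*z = (z)*(z^2 + 7*z + 12) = z*(z + 4)*(z + 3)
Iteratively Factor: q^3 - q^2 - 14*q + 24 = (q + 4)*(q^2 - 5*q + 6) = (q - 2)*(q + 4)*(q - 3)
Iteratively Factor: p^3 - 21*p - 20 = (p + 1)*(p^2 - p - 20) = (p + 1)*(p + 4)*(p - 5)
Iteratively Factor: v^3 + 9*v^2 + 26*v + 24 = (v + 3)*(v^2 + 6*v + 8) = (v + 3)*(v + 4)*(v + 2)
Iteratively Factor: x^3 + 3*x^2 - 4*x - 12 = (x - 2)*(x^2 + 5*x + 6) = (x - 2)*(x + 2)*(x + 3)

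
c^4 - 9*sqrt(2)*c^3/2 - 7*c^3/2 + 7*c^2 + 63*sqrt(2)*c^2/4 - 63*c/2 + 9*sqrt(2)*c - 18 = (c - 4)*(c + 1/2)*(c - 3*sqrt(2))*(c - 3*sqrt(2)/2)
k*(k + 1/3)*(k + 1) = k^3 + 4*k^2/3 + k/3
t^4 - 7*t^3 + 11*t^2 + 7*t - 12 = (t - 4)*(t - 3)*(t - 1)*(t + 1)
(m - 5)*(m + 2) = m^2 - 3*m - 10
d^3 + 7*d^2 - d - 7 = (d - 1)*(d + 1)*(d + 7)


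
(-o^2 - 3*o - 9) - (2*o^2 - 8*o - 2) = -3*o^2 + 5*o - 7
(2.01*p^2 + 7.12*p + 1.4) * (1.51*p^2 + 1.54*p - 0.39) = 3.0351*p^4 + 13.8466*p^3 + 12.2949*p^2 - 0.6208*p - 0.546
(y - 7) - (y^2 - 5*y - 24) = -y^2 + 6*y + 17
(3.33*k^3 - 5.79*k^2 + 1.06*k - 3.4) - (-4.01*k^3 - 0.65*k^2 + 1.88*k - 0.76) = 7.34*k^3 - 5.14*k^2 - 0.82*k - 2.64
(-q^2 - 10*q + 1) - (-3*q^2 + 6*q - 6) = 2*q^2 - 16*q + 7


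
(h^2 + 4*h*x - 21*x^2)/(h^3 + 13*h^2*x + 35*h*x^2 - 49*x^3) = (-h + 3*x)/(-h^2 - 6*h*x + 7*x^2)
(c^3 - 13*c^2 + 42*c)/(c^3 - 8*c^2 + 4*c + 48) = c*(c - 7)/(c^2 - 2*c - 8)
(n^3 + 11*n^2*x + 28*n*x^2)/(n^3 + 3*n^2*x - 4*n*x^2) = (-n - 7*x)/(-n + x)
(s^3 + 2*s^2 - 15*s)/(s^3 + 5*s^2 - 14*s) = (s^2 + 2*s - 15)/(s^2 + 5*s - 14)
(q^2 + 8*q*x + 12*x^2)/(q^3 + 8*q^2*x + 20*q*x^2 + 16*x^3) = (q + 6*x)/(q^2 + 6*q*x + 8*x^2)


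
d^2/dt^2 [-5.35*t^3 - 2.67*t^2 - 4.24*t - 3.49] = -32.1*t - 5.34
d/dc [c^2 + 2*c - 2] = 2*c + 2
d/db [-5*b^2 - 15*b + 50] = -10*b - 15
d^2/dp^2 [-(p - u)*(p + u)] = -2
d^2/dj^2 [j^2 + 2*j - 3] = 2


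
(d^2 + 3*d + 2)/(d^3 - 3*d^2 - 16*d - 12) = 1/(d - 6)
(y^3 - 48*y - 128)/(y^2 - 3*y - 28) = (y^2 - 4*y - 32)/(y - 7)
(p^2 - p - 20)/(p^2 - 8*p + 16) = (p^2 - p - 20)/(p^2 - 8*p + 16)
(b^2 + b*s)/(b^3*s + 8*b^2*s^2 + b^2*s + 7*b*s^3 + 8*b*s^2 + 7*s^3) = b/(s*(b^2 + 7*b*s + b + 7*s))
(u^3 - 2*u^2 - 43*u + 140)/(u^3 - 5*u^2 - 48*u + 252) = (u^2 - 9*u + 20)/(u^2 - 12*u + 36)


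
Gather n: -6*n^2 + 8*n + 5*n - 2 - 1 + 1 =-6*n^2 + 13*n - 2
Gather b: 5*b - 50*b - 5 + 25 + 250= 270 - 45*b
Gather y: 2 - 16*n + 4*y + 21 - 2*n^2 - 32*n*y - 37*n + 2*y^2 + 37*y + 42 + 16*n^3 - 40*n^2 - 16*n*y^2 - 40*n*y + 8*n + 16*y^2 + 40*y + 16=16*n^3 - 42*n^2 - 45*n + y^2*(18 - 16*n) + y*(81 - 72*n) + 81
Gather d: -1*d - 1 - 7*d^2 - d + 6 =-7*d^2 - 2*d + 5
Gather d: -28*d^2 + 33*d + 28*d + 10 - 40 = -28*d^2 + 61*d - 30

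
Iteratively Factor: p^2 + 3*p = (p + 3)*(p)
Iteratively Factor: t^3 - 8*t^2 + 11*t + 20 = (t - 5)*(t^2 - 3*t - 4) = (t - 5)*(t - 4)*(t + 1)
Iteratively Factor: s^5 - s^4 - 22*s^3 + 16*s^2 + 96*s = (s + 4)*(s^4 - 5*s^3 - 2*s^2 + 24*s) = (s - 3)*(s + 4)*(s^3 - 2*s^2 - 8*s) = s*(s - 3)*(s + 4)*(s^2 - 2*s - 8) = s*(s - 4)*(s - 3)*(s + 4)*(s + 2)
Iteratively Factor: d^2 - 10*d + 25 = (d - 5)*(d - 5)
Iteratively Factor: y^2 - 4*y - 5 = (y + 1)*(y - 5)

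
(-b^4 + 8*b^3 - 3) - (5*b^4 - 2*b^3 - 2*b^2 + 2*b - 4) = -6*b^4 + 10*b^3 + 2*b^2 - 2*b + 1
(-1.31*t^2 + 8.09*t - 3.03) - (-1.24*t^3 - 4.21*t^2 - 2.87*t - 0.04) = 1.24*t^3 + 2.9*t^2 + 10.96*t - 2.99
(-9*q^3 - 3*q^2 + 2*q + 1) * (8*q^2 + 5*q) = -72*q^5 - 69*q^4 + q^3 + 18*q^2 + 5*q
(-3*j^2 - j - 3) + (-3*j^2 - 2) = -6*j^2 - j - 5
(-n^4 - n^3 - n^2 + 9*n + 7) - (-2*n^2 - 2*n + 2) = -n^4 - n^3 + n^2 + 11*n + 5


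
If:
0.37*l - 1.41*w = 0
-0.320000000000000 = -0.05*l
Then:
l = 6.40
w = 1.68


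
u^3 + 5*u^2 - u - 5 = (u - 1)*(u + 1)*(u + 5)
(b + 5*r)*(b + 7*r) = b^2 + 12*b*r + 35*r^2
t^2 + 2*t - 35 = (t - 5)*(t + 7)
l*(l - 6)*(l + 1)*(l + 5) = l^4 - 31*l^2 - 30*l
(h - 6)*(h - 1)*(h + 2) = h^3 - 5*h^2 - 8*h + 12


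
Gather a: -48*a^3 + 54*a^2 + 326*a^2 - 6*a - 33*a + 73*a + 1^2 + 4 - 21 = -48*a^3 + 380*a^2 + 34*a - 16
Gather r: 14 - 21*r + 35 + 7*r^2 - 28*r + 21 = 7*r^2 - 49*r + 70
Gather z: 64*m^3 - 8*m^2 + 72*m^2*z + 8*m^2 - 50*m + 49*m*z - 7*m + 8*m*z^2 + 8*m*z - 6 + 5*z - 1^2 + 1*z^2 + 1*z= 64*m^3 - 57*m + z^2*(8*m + 1) + z*(72*m^2 + 57*m + 6) - 7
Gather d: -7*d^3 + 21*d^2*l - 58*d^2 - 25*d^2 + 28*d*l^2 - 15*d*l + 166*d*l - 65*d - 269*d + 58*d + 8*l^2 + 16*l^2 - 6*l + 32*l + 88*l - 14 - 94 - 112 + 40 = -7*d^3 + d^2*(21*l - 83) + d*(28*l^2 + 151*l - 276) + 24*l^2 + 114*l - 180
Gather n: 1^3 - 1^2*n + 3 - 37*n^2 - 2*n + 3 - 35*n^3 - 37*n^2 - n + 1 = -35*n^3 - 74*n^2 - 4*n + 8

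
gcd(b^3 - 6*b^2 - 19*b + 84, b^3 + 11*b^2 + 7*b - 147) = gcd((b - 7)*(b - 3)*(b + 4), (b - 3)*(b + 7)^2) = b - 3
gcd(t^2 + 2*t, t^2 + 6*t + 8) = t + 2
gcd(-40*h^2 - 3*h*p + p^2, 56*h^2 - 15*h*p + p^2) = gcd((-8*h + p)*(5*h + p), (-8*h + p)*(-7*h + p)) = -8*h + p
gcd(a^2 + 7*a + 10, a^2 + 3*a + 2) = a + 2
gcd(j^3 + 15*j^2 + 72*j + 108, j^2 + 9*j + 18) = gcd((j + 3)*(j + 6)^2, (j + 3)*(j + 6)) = j^2 + 9*j + 18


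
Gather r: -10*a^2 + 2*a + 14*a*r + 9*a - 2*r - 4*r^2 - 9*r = -10*a^2 + 11*a - 4*r^2 + r*(14*a - 11)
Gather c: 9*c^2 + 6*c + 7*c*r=9*c^2 + c*(7*r + 6)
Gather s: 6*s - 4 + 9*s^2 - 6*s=9*s^2 - 4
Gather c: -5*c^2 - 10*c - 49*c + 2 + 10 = -5*c^2 - 59*c + 12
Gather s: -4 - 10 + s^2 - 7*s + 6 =s^2 - 7*s - 8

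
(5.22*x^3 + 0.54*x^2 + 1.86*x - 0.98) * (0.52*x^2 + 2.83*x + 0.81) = 2.7144*x^5 + 15.0534*x^4 + 6.7236*x^3 + 5.1916*x^2 - 1.2668*x - 0.7938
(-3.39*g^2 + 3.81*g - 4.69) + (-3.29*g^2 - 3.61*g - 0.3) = -6.68*g^2 + 0.2*g - 4.99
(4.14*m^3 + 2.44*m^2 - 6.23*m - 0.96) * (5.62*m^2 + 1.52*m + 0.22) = 23.2668*m^5 + 20.0056*m^4 - 30.393*m^3 - 14.328*m^2 - 2.8298*m - 0.2112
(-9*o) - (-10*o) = o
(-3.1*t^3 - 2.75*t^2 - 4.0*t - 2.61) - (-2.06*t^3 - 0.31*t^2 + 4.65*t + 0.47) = -1.04*t^3 - 2.44*t^2 - 8.65*t - 3.08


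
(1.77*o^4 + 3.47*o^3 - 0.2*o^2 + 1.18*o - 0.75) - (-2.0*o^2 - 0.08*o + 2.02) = 1.77*o^4 + 3.47*o^3 + 1.8*o^2 + 1.26*o - 2.77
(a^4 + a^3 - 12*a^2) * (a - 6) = a^5 - 5*a^4 - 18*a^3 + 72*a^2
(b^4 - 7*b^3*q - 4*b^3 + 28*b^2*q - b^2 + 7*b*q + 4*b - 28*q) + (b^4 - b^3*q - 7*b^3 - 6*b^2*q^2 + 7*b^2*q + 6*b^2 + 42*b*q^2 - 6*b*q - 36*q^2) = 2*b^4 - 8*b^3*q - 11*b^3 - 6*b^2*q^2 + 35*b^2*q + 5*b^2 + 42*b*q^2 + b*q + 4*b - 36*q^2 - 28*q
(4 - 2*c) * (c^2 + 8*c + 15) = -2*c^3 - 12*c^2 + 2*c + 60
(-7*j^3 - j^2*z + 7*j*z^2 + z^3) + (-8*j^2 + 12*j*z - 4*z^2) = -7*j^3 - j^2*z - 8*j^2 + 7*j*z^2 + 12*j*z + z^3 - 4*z^2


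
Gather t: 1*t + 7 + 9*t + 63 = 10*t + 70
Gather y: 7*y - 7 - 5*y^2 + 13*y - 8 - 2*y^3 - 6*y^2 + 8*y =-2*y^3 - 11*y^2 + 28*y - 15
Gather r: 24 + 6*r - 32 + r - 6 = 7*r - 14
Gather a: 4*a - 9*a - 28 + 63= 35 - 5*a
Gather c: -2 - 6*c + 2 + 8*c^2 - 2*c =8*c^2 - 8*c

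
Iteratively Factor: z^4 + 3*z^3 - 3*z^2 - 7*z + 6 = (z + 3)*(z^3 - 3*z + 2) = (z + 2)*(z + 3)*(z^2 - 2*z + 1) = (z - 1)*(z + 2)*(z + 3)*(z - 1)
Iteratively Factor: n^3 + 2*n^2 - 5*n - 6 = (n - 2)*(n^2 + 4*n + 3) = (n - 2)*(n + 3)*(n + 1)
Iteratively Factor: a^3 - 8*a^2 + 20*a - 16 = (a - 2)*(a^2 - 6*a + 8) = (a - 4)*(a - 2)*(a - 2)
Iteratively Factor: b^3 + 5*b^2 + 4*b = (b + 1)*(b^2 + 4*b) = (b + 1)*(b + 4)*(b)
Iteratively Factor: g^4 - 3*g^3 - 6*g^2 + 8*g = (g - 1)*(g^3 - 2*g^2 - 8*g) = (g - 4)*(g - 1)*(g^2 + 2*g) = g*(g - 4)*(g - 1)*(g + 2)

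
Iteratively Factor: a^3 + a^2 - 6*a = (a - 2)*(a^2 + 3*a) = (a - 2)*(a + 3)*(a)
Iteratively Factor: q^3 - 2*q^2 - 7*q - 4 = (q + 1)*(q^2 - 3*q - 4) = (q + 1)^2*(q - 4)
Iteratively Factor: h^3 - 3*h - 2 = (h + 1)*(h^2 - h - 2) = (h - 2)*(h + 1)*(h + 1)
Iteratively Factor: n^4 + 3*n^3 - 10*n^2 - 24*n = (n + 2)*(n^3 + n^2 - 12*n) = (n - 3)*(n + 2)*(n^2 + 4*n) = n*(n - 3)*(n + 2)*(n + 4)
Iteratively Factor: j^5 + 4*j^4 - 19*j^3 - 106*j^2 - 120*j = (j + 2)*(j^4 + 2*j^3 - 23*j^2 - 60*j) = j*(j + 2)*(j^3 + 2*j^2 - 23*j - 60) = j*(j + 2)*(j + 4)*(j^2 - 2*j - 15) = j*(j + 2)*(j + 3)*(j + 4)*(j - 5)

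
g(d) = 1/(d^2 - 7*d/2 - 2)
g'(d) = (7/2 - 2*d)/(d^2 - 7*d/2 - 2)^2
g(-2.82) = 0.06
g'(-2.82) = 0.04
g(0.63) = -0.26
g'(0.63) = 0.15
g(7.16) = 0.04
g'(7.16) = -0.02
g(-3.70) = 0.04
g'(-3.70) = 0.02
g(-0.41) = -2.52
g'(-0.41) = 27.42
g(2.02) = -0.20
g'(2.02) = -0.02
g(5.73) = 0.09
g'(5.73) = -0.07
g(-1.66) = 0.15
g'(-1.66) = 0.16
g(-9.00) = 0.01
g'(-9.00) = 0.00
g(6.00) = 0.08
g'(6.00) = -0.05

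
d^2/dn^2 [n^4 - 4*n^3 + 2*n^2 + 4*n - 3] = 12*n^2 - 24*n + 4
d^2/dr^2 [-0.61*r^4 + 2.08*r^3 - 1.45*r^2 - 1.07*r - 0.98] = -7.32*r^2 + 12.48*r - 2.9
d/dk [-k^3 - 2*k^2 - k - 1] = -3*k^2 - 4*k - 1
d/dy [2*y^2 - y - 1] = 4*y - 1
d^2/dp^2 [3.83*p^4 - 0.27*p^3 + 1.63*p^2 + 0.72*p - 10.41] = 45.96*p^2 - 1.62*p + 3.26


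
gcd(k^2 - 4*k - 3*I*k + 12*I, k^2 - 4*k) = k - 4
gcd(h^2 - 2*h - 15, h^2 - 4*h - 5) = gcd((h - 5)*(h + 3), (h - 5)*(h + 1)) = h - 5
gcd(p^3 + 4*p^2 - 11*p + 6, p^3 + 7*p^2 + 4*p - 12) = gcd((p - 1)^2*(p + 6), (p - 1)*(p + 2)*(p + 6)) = p^2 + 5*p - 6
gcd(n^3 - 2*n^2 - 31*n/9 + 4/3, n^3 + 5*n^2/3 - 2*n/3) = n - 1/3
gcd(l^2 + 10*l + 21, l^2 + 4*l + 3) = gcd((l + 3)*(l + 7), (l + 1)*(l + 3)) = l + 3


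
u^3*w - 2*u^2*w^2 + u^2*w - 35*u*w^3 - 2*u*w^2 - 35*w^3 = (u - 7*w)*(u + 5*w)*(u*w + w)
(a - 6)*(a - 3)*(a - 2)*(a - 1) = a^4 - 12*a^3 + 47*a^2 - 72*a + 36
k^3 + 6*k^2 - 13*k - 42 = (k - 3)*(k + 2)*(k + 7)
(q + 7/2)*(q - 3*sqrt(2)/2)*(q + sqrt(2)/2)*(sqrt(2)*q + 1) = sqrt(2)*q^4 - q^3 + 7*sqrt(2)*q^3/2 - 5*sqrt(2)*q^2/2 - 7*q^2/2 - 35*sqrt(2)*q/4 - 3*q/2 - 21/4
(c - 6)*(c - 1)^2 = c^3 - 8*c^2 + 13*c - 6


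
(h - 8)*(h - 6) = h^2 - 14*h + 48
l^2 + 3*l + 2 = (l + 1)*(l + 2)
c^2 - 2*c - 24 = (c - 6)*(c + 4)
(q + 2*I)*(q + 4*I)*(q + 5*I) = q^3 + 11*I*q^2 - 38*q - 40*I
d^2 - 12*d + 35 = (d - 7)*(d - 5)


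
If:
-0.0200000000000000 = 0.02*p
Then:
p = -1.00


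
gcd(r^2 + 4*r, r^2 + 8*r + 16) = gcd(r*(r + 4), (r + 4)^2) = r + 4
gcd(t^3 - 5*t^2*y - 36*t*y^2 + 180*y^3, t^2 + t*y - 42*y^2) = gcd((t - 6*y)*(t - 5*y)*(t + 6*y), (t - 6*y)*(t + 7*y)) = -t + 6*y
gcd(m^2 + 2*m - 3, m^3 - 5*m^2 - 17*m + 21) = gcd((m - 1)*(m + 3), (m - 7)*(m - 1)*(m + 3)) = m^2 + 2*m - 3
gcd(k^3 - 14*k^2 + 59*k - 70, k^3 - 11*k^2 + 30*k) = k - 5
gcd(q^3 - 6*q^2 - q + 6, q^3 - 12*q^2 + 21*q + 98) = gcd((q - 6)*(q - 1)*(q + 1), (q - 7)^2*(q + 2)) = 1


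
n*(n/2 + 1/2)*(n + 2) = n^3/2 + 3*n^2/2 + n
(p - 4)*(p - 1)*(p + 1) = p^3 - 4*p^2 - p + 4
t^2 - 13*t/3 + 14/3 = (t - 7/3)*(t - 2)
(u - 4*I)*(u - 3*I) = u^2 - 7*I*u - 12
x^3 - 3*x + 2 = (x - 1)^2*(x + 2)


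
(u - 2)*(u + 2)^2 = u^3 + 2*u^2 - 4*u - 8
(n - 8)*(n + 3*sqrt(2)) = n^2 - 8*n + 3*sqrt(2)*n - 24*sqrt(2)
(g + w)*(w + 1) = g*w + g + w^2 + w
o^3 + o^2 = o^2*(o + 1)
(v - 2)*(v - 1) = v^2 - 3*v + 2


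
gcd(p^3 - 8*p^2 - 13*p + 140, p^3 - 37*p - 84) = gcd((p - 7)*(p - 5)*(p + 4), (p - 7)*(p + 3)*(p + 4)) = p^2 - 3*p - 28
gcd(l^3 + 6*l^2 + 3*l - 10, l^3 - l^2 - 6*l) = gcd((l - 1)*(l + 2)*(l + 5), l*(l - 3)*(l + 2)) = l + 2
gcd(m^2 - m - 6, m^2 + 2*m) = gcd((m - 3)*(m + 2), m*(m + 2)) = m + 2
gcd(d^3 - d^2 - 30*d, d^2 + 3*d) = d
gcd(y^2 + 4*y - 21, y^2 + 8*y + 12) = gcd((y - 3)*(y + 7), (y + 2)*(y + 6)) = 1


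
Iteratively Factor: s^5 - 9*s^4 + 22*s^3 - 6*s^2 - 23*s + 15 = (s - 3)*(s^4 - 6*s^3 + 4*s^2 + 6*s - 5) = (s - 3)*(s + 1)*(s^3 - 7*s^2 + 11*s - 5) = (s - 3)*(s - 1)*(s + 1)*(s^2 - 6*s + 5) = (s - 3)*(s - 1)^2*(s + 1)*(s - 5)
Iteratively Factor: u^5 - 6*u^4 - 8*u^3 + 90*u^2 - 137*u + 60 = (u - 1)*(u^4 - 5*u^3 - 13*u^2 + 77*u - 60) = (u - 1)^2*(u^3 - 4*u^2 - 17*u + 60) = (u - 3)*(u - 1)^2*(u^2 - u - 20) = (u - 5)*(u - 3)*(u - 1)^2*(u + 4)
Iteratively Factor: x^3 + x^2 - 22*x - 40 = (x + 4)*(x^2 - 3*x - 10) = (x - 5)*(x + 4)*(x + 2)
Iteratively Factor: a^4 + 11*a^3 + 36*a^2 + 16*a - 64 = (a + 4)*(a^3 + 7*a^2 + 8*a - 16) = (a + 4)^2*(a^2 + 3*a - 4) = (a - 1)*(a + 4)^2*(a + 4)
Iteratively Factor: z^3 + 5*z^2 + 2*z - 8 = (z + 2)*(z^2 + 3*z - 4) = (z + 2)*(z + 4)*(z - 1)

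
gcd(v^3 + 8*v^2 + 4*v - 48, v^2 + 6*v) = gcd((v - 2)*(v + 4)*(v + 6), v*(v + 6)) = v + 6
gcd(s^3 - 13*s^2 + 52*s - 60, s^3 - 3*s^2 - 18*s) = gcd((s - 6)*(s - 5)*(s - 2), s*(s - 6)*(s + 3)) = s - 6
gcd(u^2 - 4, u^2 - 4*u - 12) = u + 2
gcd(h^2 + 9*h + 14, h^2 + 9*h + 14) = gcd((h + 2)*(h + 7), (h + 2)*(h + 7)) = h^2 + 9*h + 14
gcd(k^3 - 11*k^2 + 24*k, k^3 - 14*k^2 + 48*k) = k^2 - 8*k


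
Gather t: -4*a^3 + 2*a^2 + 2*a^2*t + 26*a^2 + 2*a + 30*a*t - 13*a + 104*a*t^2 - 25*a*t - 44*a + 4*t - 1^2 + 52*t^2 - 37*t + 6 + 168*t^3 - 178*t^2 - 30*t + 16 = -4*a^3 + 28*a^2 - 55*a + 168*t^3 + t^2*(104*a - 126) + t*(2*a^2 + 5*a - 63) + 21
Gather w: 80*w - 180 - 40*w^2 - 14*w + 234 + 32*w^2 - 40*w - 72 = -8*w^2 + 26*w - 18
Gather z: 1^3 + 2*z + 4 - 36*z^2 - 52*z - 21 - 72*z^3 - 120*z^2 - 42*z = -72*z^3 - 156*z^2 - 92*z - 16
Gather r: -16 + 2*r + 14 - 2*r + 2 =0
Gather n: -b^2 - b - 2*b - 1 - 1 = -b^2 - 3*b - 2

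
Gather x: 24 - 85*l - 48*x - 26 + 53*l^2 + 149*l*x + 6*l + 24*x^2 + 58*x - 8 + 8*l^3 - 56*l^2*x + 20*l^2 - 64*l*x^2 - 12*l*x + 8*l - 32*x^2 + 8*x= 8*l^3 + 73*l^2 - 71*l + x^2*(-64*l - 8) + x*(-56*l^2 + 137*l + 18) - 10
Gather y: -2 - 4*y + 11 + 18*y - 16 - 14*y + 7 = 0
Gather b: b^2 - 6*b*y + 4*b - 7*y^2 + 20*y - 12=b^2 + b*(4 - 6*y) - 7*y^2 + 20*y - 12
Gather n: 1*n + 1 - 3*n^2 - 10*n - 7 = -3*n^2 - 9*n - 6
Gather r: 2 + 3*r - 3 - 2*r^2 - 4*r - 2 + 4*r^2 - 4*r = 2*r^2 - 5*r - 3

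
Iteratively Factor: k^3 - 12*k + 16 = (k - 2)*(k^2 + 2*k - 8) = (k - 2)*(k + 4)*(k - 2)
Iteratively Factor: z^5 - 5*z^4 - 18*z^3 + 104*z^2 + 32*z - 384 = (z - 3)*(z^4 - 2*z^3 - 24*z^2 + 32*z + 128) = (z - 3)*(z + 4)*(z^3 - 6*z^2 + 32) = (z - 4)*(z - 3)*(z + 4)*(z^2 - 2*z - 8) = (z - 4)^2*(z - 3)*(z + 4)*(z + 2)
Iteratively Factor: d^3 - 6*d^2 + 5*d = (d - 1)*(d^2 - 5*d) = (d - 5)*(d - 1)*(d)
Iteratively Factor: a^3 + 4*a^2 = (a + 4)*(a^2) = a*(a + 4)*(a)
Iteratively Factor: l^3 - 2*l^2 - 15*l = (l)*(l^2 - 2*l - 15) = l*(l - 5)*(l + 3)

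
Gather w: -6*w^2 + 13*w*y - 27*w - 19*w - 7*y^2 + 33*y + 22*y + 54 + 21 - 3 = -6*w^2 + w*(13*y - 46) - 7*y^2 + 55*y + 72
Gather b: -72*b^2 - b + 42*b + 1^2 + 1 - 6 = -72*b^2 + 41*b - 4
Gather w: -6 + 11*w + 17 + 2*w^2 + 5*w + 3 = 2*w^2 + 16*w + 14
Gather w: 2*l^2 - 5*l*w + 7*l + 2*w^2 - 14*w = 2*l^2 + 7*l + 2*w^2 + w*(-5*l - 14)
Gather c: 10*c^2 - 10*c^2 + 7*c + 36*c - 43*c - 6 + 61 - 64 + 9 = 0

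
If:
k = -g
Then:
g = -k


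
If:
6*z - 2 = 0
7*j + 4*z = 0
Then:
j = -4/21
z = 1/3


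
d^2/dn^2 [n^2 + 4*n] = 2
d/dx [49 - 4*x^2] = -8*x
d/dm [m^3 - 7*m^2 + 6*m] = 3*m^2 - 14*m + 6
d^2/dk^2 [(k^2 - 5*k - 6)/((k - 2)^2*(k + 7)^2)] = 6*(k^4 - 10*k^3 - 16*k^2 - 235*k - 374)/(k^8 + 20*k^7 + 94*k^6 - 340*k^5 - 2399*k^4 + 4760*k^3 + 18424*k^2 - 54880*k + 38416)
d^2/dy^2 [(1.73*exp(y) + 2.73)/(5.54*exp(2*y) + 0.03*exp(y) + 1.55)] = (53.096468*exp(4*y) + 334.864746*exp(3*y) - 87.771882*exp(2*y) - 93.848028*exp(y) + 4.02938)*exp(y)/(170.031464*exp(6*y) + 2.762244*exp(5*y) + 142.730898*exp(4*y) + 1.545687*exp(3*y) + 39.933735*exp(2*y) + 0.216225*exp(y) + 3.723875)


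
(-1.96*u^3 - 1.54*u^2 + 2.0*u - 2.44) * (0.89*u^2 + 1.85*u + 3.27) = -1.7444*u^5 - 4.9966*u^4 - 7.4782*u^3 - 3.5074*u^2 + 2.026*u - 7.9788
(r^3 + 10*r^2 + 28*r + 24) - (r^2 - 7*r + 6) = r^3 + 9*r^2 + 35*r + 18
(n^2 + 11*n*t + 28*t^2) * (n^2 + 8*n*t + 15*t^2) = n^4 + 19*n^3*t + 131*n^2*t^2 + 389*n*t^3 + 420*t^4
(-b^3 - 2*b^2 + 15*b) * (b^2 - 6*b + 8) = -b^5 + 4*b^4 + 19*b^3 - 106*b^2 + 120*b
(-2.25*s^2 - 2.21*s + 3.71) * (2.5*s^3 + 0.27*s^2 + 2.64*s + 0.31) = -5.625*s^5 - 6.1325*s^4 + 2.7383*s^3 - 5.5302*s^2 + 9.1093*s + 1.1501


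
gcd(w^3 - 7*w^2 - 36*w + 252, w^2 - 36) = w^2 - 36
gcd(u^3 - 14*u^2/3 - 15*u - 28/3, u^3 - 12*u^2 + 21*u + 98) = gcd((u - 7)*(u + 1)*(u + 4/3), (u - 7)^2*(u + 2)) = u - 7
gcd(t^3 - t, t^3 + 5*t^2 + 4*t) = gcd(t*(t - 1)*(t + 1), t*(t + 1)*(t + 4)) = t^2 + t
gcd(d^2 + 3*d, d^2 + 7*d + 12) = d + 3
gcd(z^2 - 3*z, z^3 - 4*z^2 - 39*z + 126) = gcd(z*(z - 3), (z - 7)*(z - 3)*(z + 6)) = z - 3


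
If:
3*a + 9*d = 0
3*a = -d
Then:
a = 0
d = 0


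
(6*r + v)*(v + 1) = 6*r*v + 6*r + v^2 + v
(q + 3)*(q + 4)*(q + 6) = q^3 + 13*q^2 + 54*q + 72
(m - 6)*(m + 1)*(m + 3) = m^3 - 2*m^2 - 21*m - 18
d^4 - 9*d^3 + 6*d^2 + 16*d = d*(d - 8)*(d - 2)*(d + 1)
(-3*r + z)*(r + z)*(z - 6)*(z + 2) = -3*r^2*z^2 + 12*r^2*z + 36*r^2 - 2*r*z^3 + 8*r*z^2 + 24*r*z + z^4 - 4*z^3 - 12*z^2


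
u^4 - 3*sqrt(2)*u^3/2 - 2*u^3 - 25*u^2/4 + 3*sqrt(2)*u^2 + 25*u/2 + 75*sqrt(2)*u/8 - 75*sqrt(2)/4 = (u - 5/2)*(u - 2)*(u + 5/2)*(u - 3*sqrt(2)/2)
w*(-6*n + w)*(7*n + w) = -42*n^2*w + n*w^2 + w^3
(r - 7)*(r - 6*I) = r^2 - 7*r - 6*I*r + 42*I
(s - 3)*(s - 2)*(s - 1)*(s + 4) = s^4 - 2*s^3 - 13*s^2 + 38*s - 24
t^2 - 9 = (t - 3)*(t + 3)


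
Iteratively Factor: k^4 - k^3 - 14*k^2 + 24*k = (k - 2)*(k^3 + k^2 - 12*k) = (k - 3)*(k - 2)*(k^2 + 4*k) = (k - 3)*(k - 2)*(k + 4)*(k)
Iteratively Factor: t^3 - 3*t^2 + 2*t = (t - 2)*(t^2 - t) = (t - 2)*(t - 1)*(t)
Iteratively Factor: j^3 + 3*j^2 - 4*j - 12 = (j + 2)*(j^2 + j - 6) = (j + 2)*(j + 3)*(j - 2)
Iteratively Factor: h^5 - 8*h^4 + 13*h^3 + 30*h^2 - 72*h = (h + 2)*(h^4 - 10*h^3 + 33*h^2 - 36*h) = h*(h + 2)*(h^3 - 10*h^2 + 33*h - 36) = h*(h - 3)*(h + 2)*(h^2 - 7*h + 12) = h*(h - 3)^2*(h + 2)*(h - 4)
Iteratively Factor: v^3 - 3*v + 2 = (v + 2)*(v^2 - 2*v + 1) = (v - 1)*(v + 2)*(v - 1)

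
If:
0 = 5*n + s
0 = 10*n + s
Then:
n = 0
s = 0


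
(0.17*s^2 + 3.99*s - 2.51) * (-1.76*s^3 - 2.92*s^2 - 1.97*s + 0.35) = -0.2992*s^5 - 7.5188*s^4 - 7.5681*s^3 - 0.471600000000001*s^2 + 6.3412*s - 0.8785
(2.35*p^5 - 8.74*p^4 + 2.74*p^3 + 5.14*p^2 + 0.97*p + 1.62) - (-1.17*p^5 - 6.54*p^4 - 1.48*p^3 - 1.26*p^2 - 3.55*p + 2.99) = 3.52*p^5 - 2.2*p^4 + 4.22*p^3 + 6.4*p^2 + 4.52*p - 1.37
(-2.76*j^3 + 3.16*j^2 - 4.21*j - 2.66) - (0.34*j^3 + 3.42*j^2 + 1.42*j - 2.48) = -3.1*j^3 - 0.26*j^2 - 5.63*j - 0.18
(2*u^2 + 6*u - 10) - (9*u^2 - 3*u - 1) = -7*u^2 + 9*u - 9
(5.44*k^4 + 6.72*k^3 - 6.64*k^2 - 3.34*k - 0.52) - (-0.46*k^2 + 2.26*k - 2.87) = 5.44*k^4 + 6.72*k^3 - 6.18*k^2 - 5.6*k + 2.35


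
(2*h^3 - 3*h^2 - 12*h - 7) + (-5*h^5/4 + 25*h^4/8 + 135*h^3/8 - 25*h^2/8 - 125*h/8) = -5*h^5/4 + 25*h^4/8 + 151*h^3/8 - 49*h^2/8 - 221*h/8 - 7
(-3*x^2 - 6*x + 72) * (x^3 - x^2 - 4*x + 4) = -3*x^5 - 3*x^4 + 90*x^3 - 60*x^2 - 312*x + 288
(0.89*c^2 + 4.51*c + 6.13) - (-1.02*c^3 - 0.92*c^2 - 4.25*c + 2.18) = 1.02*c^3 + 1.81*c^2 + 8.76*c + 3.95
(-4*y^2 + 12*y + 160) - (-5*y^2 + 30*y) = y^2 - 18*y + 160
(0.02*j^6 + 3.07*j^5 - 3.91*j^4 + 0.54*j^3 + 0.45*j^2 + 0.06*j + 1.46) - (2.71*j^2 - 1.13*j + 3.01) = 0.02*j^6 + 3.07*j^5 - 3.91*j^4 + 0.54*j^3 - 2.26*j^2 + 1.19*j - 1.55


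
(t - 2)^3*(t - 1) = t^4 - 7*t^3 + 18*t^2 - 20*t + 8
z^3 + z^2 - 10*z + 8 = (z - 2)*(z - 1)*(z + 4)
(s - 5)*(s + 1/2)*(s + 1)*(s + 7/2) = s^4 - 77*s^2/4 - 27*s - 35/4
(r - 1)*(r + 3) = r^2 + 2*r - 3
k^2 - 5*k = k*(k - 5)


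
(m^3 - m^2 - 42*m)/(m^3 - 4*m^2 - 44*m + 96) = m*(m - 7)/(m^2 - 10*m + 16)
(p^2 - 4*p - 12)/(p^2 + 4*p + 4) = (p - 6)/(p + 2)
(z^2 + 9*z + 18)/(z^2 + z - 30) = (z + 3)/(z - 5)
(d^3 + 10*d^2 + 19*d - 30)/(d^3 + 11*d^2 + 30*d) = (d - 1)/d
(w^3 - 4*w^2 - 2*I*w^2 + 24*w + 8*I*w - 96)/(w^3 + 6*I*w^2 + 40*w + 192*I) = (w - 4)/(w + 8*I)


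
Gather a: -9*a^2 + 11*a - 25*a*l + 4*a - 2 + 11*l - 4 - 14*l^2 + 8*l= -9*a^2 + a*(15 - 25*l) - 14*l^2 + 19*l - 6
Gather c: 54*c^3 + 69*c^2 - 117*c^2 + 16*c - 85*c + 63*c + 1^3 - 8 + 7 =54*c^3 - 48*c^2 - 6*c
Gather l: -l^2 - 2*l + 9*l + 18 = -l^2 + 7*l + 18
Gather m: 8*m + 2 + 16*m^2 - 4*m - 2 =16*m^2 + 4*m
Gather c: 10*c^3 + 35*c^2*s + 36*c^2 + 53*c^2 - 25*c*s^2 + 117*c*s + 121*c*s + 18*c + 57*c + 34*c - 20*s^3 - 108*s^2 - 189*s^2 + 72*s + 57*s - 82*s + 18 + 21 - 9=10*c^3 + c^2*(35*s + 89) + c*(-25*s^2 + 238*s + 109) - 20*s^3 - 297*s^2 + 47*s + 30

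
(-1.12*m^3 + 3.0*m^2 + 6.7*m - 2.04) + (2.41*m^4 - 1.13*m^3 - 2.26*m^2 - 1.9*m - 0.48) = 2.41*m^4 - 2.25*m^3 + 0.74*m^2 + 4.8*m - 2.52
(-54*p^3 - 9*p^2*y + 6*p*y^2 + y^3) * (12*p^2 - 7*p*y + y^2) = -648*p^5 + 270*p^4*y + 81*p^3*y^2 - 39*p^2*y^3 - p*y^4 + y^5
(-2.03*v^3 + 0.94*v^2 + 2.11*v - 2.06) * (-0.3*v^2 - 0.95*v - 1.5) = 0.609*v^5 + 1.6465*v^4 + 1.519*v^3 - 2.7965*v^2 - 1.208*v + 3.09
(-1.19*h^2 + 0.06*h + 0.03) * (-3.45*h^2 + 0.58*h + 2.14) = 4.1055*h^4 - 0.8972*h^3 - 2.6153*h^2 + 0.1458*h + 0.0642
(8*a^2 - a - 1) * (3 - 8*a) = -64*a^3 + 32*a^2 + 5*a - 3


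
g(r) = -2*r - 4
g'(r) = -2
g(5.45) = -14.90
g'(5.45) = -2.00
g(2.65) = -9.30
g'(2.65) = -2.00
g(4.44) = -12.88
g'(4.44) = -2.00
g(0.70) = -5.40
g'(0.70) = -2.00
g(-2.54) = 1.08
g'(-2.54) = -2.00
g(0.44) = -4.88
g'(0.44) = -2.00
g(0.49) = -4.98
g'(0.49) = -2.00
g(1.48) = -6.96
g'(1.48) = -2.00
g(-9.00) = 14.00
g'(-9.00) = -2.00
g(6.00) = -16.00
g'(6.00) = -2.00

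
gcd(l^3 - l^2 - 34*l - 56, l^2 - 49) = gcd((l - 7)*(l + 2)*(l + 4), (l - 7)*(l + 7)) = l - 7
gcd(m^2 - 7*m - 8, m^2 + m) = m + 1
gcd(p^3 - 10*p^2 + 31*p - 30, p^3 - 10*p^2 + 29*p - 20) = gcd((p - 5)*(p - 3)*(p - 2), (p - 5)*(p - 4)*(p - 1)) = p - 5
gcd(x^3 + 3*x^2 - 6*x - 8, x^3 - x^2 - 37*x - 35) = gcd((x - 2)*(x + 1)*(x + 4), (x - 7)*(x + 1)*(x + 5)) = x + 1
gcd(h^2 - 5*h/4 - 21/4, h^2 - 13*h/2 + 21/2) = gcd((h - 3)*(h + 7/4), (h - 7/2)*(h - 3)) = h - 3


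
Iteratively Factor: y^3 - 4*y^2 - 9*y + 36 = (y + 3)*(y^2 - 7*y + 12) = (y - 4)*(y + 3)*(y - 3)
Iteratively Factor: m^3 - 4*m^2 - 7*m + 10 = (m + 2)*(m^2 - 6*m + 5) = (m - 1)*(m + 2)*(m - 5)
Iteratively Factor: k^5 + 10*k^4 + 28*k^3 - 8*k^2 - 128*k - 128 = (k + 2)*(k^4 + 8*k^3 + 12*k^2 - 32*k - 64) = (k + 2)*(k + 4)*(k^3 + 4*k^2 - 4*k - 16) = (k - 2)*(k + 2)*(k + 4)*(k^2 + 6*k + 8) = (k - 2)*(k + 2)*(k + 4)^2*(k + 2)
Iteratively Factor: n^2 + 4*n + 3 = (n + 1)*(n + 3)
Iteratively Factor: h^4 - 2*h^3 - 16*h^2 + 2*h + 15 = (h + 1)*(h^3 - 3*h^2 - 13*h + 15) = (h - 5)*(h + 1)*(h^2 + 2*h - 3) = (h - 5)*(h + 1)*(h + 3)*(h - 1)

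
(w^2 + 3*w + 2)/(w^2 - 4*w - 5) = (w + 2)/(w - 5)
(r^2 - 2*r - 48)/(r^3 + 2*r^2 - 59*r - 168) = (r + 6)/(r^2 + 10*r + 21)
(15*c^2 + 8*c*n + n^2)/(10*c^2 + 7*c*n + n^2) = (3*c + n)/(2*c + n)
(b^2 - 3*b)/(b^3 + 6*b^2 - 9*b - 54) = b/(b^2 + 9*b + 18)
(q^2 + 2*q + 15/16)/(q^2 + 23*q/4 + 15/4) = (q + 5/4)/(q + 5)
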